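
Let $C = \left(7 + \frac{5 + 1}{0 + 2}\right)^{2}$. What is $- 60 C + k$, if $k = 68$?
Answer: $-5932$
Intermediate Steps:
$C = 100$ ($C = \left(7 + \frac{6}{2}\right)^{2} = \left(7 + 6 \cdot \frac{1}{2}\right)^{2} = \left(7 + 3\right)^{2} = 10^{2} = 100$)
$- 60 C + k = \left(-60\right) 100 + 68 = -6000 + 68 = -5932$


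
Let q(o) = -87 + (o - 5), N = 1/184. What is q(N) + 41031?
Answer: 7532777/184 ≈ 40939.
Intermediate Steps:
N = 1/184 ≈ 0.0054348
q(o) = -92 + o (q(o) = -87 + (-5 + o) = -92 + o)
q(N) + 41031 = (-92 + 1/184) + 41031 = -16927/184 + 41031 = 7532777/184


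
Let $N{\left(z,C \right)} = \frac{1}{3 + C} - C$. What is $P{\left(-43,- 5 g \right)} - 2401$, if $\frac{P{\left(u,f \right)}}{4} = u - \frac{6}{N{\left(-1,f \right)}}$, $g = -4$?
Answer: $- \frac{393485}{153} \approx -2571.8$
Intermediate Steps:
$P{\left(u,f \right)} = 4 u - \frac{24 \left(3 + f\right)}{1 - f^{2} - 3 f}$ ($P{\left(u,f \right)} = 4 \left(u - \frac{6}{\frac{1}{3 + f} \left(1 - f^{2} - 3 f\right)}\right) = 4 \left(u - 6 \frac{3 + f}{1 - f^{2} - 3 f}\right) = 4 \left(u - \frac{6 \left(3 + f\right)}{1 - f^{2} - 3 f}\right) = 4 u - \frac{24 \left(3 + f\right)}{1 - f^{2} - 3 f}$)
$P{\left(-43,- 5 g \right)} - 2401 = \frac{4 \left(18 + 6 \left(\left(-5\right) \left(-4\right)\right) - 43 \left(-1 + \left(\left(-5\right) \left(-4\right)\right)^{2} + 3 \left(\left(-5\right) \left(-4\right)\right)\right)\right)}{-1 + \left(\left(-5\right) \left(-4\right)\right)^{2} + 3 \left(\left(-5\right) \left(-4\right)\right)} - 2401 = \frac{4 \left(18 + 6 \cdot 20 - 43 \left(-1 + 20^{2} + 3 \cdot 20\right)\right)}{-1 + 20^{2} + 3 \cdot 20} - 2401 = \frac{4 \left(18 + 120 - 43 \left(-1 + 400 + 60\right)\right)}{-1 + 400 + 60} - 2401 = \frac{4 \left(18 + 120 - 19737\right)}{459} - 2401 = 4 \cdot \frac{1}{459} \left(18 + 120 - 19737\right) - 2401 = 4 \cdot \frac{1}{459} \left(-19599\right) - 2401 = - \frac{26132}{153} - 2401 = - \frac{393485}{153}$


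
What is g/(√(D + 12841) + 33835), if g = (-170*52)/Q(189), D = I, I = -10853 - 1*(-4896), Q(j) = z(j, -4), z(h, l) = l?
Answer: 74775350/1144800341 - 4420*√1721/1144800341 ≈ 0.065157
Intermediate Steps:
Q(j) = -4
I = -5957 (I = -10853 + 4896 = -5957)
D = -5957
g = 2210 (g = -170*52/(-4) = -8840*(-¼) = 2210)
g/(√(D + 12841) + 33835) = 2210/(√(-5957 + 12841) + 33835) = 2210/(√6884 + 33835) = 2210/(2*√1721 + 33835) = 2210/(33835 + 2*√1721)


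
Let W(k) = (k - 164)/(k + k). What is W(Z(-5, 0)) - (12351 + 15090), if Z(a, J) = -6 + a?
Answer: -603527/22 ≈ -27433.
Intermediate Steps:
W(k) = (-164 + k)/(2*k) (W(k) = (-164 + k)/((2*k)) = (-164 + k)*(1/(2*k)) = (-164 + k)/(2*k))
W(Z(-5, 0)) - (12351 + 15090) = (-164 + (-6 - 5))/(2*(-6 - 5)) - (12351 + 15090) = (½)*(-164 - 11)/(-11) - 1*27441 = (½)*(-1/11)*(-175) - 27441 = 175/22 - 27441 = -603527/22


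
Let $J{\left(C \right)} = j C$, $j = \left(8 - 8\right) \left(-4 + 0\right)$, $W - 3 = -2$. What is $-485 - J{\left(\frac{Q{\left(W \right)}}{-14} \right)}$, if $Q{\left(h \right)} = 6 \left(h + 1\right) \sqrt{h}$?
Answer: $-485$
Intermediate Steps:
$W = 1$ ($W = 3 - 2 = 1$)
$Q{\left(h \right)} = \sqrt{h} \left(6 + 6 h\right)$ ($Q{\left(h \right)} = 6 \left(1 + h\right) \sqrt{h} = \left(6 + 6 h\right) \sqrt{h} = \sqrt{h} \left(6 + 6 h\right)$)
$j = 0$ ($j = 0 \left(-4\right) = 0$)
$J{\left(C \right)} = 0$ ($J{\left(C \right)} = 0 C = 0$)
$-485 - J{\left(\frac{Q{\left(W \right)}}{-14} \right)} = -485 - 0 = -485 + 0 = -485$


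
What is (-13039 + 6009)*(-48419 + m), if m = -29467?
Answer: 547538580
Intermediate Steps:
(-13039 + 6009)*(-48419 + m) = (-13039 + 6009)*(-48419 - 29467) = -7030*(-77886) = 547538580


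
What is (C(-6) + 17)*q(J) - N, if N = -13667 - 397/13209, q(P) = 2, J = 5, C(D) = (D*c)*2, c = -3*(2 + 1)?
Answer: 183830050/13209 ≈ 13917.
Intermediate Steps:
c = -9 (c = -3*3 = -9)
C(D) = -18*D (C(D) = (D*(-9))*2 = -9*D*2 = -18*D)
N = -180527800/13209 (N = -13667 - 397/13209 = -180527800/13209 ≈ -13667.)
(C(-6) + 17)*q(J) - N = (-18*(-6) + 17)*2 - 1*(-180527800/13209) = (108 + 17)*2 + 180527800/13209 = 125*2 + 180527800/13209 = 250 + 180527800/13209 = 183830050/13209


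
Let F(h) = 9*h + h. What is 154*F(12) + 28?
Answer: 18508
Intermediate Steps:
F(h) = 10*h
154*F(12) + 28 = 154*(10*12) + 28 = 154*120 + 28 = 18480 + 28 = 18508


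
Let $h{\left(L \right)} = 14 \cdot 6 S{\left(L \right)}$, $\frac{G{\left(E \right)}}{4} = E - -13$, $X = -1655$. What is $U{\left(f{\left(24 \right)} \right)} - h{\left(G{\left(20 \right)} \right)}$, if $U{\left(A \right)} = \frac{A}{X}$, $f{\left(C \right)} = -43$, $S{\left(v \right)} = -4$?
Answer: $\frac{556123}{1655} \approx 336.03$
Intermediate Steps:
$G{\left(E \right)} = 52 + 4 E$ ($G{\left(E \right)} = 4 \left(E - -13\right) = 4 \left(E + 13\right) = 4 \left(13 + E\right) = 52 + 4 E$)
$h{\left(L \right)} = -336$ ($h{\left(L \right)} = 14 \cdot 6 \left(-4\right) = 84 \left(-4\right) = -336$)
$U{\left(A \right)} = - \frac{A}{1655}$ ($U{\left(A \right)} = \frac{A}{-1655} = A \left(- \frac{1}{1655}\right) = - \frac{A}{1655}$)
$U{\left(f{\left(24 \right)} \right)} - h{\left(G{\left(20 \right)} \right)} = \left(- \frac{1}{1655}\right) \left(-43\right) - -336 = \frac{43}{1655} + 336 = \frac{556123}{1655}$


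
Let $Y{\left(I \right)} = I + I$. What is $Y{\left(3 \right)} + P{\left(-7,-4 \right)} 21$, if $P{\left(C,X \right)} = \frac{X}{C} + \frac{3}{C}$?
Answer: $9$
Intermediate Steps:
$P{\left(C,X \right)} = \frac{3}{C} + \frac{X}{C}$
$Y{\left(I \right)} = 2 I$
$Y{\left(3 \right)} + P{\left(-7,-4 \right)} 21 = 2 \cdot 3 + \frac{3 - 4}{-7} \cdot 21 = 6 + \left(- \frac{1}{7}\right) \left(-1\right) 21 = 6 + \frac{1}{7} \cdot 21 = 6 + 3 = 9$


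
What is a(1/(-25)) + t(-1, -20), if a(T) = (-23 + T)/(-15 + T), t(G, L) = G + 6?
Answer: 307/47 ≈ 6.5319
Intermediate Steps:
t(G, L) = 6 + G
a(T) = (-23 + T)/(-15 + T)
a(1/(-25)) + t(-1, -20) = (-23 + 1/(-25))/(-15 + 1/(-25)) + (6 - 1) = (-23 - 1/25)/(-15 - 1/25) + 5 = -576/25/(-376/25) + 5 = -25/376*(-576/25) + 5 = 72/47 + 5 = 307/47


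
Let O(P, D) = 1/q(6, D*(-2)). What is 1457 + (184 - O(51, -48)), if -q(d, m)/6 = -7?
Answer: 68921/42 ≈ 1641.0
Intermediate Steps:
q(d, m) = 42 (q(d, m) = -6*(-7) = 42)
O(P, D) = 1/42
1457 + (184 - O(51, -48)) = 1457 + (184 - 1*1/42) = 1457 + (184 - 1/42) = 1457 + 7727/42 = 68921/42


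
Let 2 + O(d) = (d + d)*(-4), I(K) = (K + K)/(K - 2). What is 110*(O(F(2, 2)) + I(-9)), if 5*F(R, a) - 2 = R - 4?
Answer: -40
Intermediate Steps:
I(K) = 2*K/(-2 + K) (I(K) = (2*K)/(-2 + K) = 2*K/(-2 + K))
F(R, a) = -⅖ + R/5 (F(R, a) = ⅖ + (R - 4)/5 = ⅖ + (-4 + R)/5 = ⅖ + (-⅘ + R/5) = -⅖ + R/5)
O(d) = -2 - 8*d (O(d) = -2 + (d + d)*(-4) = -2 + (2*d)*(-4) = -2 - 8*d)
110*(O(F(2, 2)) + I(-9)) = 110*((-2 - 8*(-⅖ + (⅕)*2)) + 2*(-9)/(-2 - 9)) = 110*((-2 - 8*(-⅖ + ⅖)) + 2*(-9)/(-11)) = 110*((-2 - 8*0) + 2*(-9)*(-1/11)) = 110*((-2 + 0) + 18/11) = 110*(-2 + 18/11) = 110*(-4/11) = -40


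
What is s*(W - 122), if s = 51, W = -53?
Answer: -8925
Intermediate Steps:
s*(W - 122) = 51*(-53 - 122) = 51*(-175) = -8925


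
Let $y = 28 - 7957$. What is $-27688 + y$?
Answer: $-35617$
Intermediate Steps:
$y = -7929$ ($y = 28 - 7957 = -7929$)
$-27688 + y = -27688 - 7929 = -35617$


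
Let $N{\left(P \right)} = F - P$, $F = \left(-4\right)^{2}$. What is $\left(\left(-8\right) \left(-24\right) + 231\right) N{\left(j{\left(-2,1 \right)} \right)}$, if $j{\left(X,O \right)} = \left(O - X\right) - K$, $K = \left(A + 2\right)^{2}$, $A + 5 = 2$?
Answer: $5922$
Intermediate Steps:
$A = -3$ ($A = -5 + 2 = -3$)
$F = 16$
$K = 1$ ($K = \left(-3 + 2\right)^{2} = \left(-1\right)^{2} = 1$)
$j{\left(X,O \right)} = -1 + O - X$ ($j{\left(X,O \right)} = \left(O - X\right) - 1 = -1 + O - X$)
$N{\left(P \right)} = 16 - P$
$\left(\left(-8\right) \left(-24\right) + 231\right) N{\left(j{\left(-2,1 \right)} \right)} = \left(\left(-8\right) \left(-24\right) + 231\right) \left(16 - \left(-1 + 1 - -2\right)\right) = \left(192 + 231\right) \left(16 - \left(-1 + 1 + 2\right)\right) = 423 \left(16 - 2\right) = 423 \cdot 14 = 5922$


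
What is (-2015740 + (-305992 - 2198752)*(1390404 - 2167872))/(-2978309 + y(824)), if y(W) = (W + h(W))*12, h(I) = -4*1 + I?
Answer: -1947356292452/2958581 ≈ -6.5821e+5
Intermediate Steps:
h(I) = -4 + I
y(W) = -48 + 24*W (y(W) = (W + (-4 + W))*12 = (-4 + 2*W)*12 = -48 + 24*W)
(-2015740 + (-305992 - 2198752)*(1390404 - 2167872))/(-2978309 + y(824)) = (-2015740 + (-305992 - 2198752)*(1390404 - 2167872))/(-2978309 + (-48 + 24*824)) = (-2015740 - 2504744*(-777468))/(-2978309 + (-48 + 19776)) = (-2015740 + 1947358308192)/(-2978309 + 19728) = 1947356292452/(-2958581) = 1947356292452*(-1/2958581) = -1947356292452/2958581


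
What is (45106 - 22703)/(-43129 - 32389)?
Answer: -22403/75518 ≈ -0.29666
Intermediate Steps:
(45106 - 22703)/(-43129 - 32389) = 22403/(-75518) = 22403*(-1/75518) = -22403/75518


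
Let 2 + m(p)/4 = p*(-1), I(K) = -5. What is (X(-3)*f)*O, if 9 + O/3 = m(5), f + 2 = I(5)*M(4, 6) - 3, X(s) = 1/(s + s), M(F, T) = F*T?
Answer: -4625/2 ≈ -2312.5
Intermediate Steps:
X(s) = 1/(2*s)
f = -125 (f = -2 + (-20*6 - 3) = -2 + (-5*24 - 3) = -2 + (-120 - 3) = -2 - 123 = -125)
m(p) = -8 - 4*p (m(p) = -8 + 4*(p*(-1)) = -8 + 4*(-p) = -8 - 4*p)
O = -111 (O = -27 + 3*(-8 - 4*5) = -27 + 3*(-8 - 20) = -27 + 3*(-28) = -27 - 84 = -111)
(X(-3)*f)*O = (((½)/(-3))*(-125))*(-111) = (((½)*(-⅓))*(-125))*(-111) = -⅙*(-125)*(-111) = (125/6)*(-111) = -4625/2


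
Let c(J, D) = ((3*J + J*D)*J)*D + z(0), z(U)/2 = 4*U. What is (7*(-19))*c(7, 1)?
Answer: -26068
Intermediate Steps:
z(U) = 8*U (z(U) = 2*(4*U) = 8*U)
c(J, D) = D*J*(3*J + D*J) (c(J, D) = ((3*J + J*D)*J)*D + 8*0 = ((3*J + D*J)*J)*D + 0 = (J*(3*J + D*J))*D + 0 = D*J*(3*J + D*J) + 0 = D*J*(3*J + D*J))
(7*(-19))*c(7, 1) = (7*(-19))*(1*7**2*(3 + 1)) = -133*49*4 = -133*196 = -26068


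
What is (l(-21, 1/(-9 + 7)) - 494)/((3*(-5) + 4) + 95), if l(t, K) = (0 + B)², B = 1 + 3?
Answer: -239/42 ≈ -5.6905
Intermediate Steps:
B = 4
l(t, K) = 16 (l(t, K) = (0 + 4)² = 4² = 16)
(l(-21, 1/(-9 + 7)) - 494)/((3*(-5) + 4) + 95) = (16 - 494)/((3*(-5) + 4) + 95) = -478/((-15 + 4) + 95) = -478/(-11 + 95) = -478/84 = -478*1/84 = -239/42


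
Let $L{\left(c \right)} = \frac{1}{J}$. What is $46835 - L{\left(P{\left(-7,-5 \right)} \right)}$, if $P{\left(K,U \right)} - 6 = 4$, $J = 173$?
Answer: $\frac{8102454}{173} \approx 46835.0$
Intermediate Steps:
$P{\left(K,U \right)} = 10$ ($P{\left(K,U \right)} = 6 + 4 = 10$)
$L{\left(c \right)} = \frac{1}{173}$
$46835 - L{\left(P{\left(-7,-5 \right)} \right)} = 46835 - \frac{1}{173} = \frac{8102454}{173}$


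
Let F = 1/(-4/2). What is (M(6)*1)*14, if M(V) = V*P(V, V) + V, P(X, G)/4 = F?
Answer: -84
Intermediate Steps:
F = -1/2 (F = 1/(-4*1/2) = 1/(-2) = -1/2 ≈ -0.50000)
P(X, G) = -2 (P(X, G) = 4*(-1/2) = -2)
M(V) = -V (M(V) = V*(-2) + V = -2*V + V = -V)
(M(6)*1)*14 = (-1*6*1)*14 = -6*1*14 = -6*14 = -84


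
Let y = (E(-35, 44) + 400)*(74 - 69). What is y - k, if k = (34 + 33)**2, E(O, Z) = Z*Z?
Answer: 7191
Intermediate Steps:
E(O, Z) = Z**2
y = 11680 (y = (44**2 + 400)*(74 - 69) = (1936 + 400)*5 = 2336*5 = 11680)
k = 4489 (k = 67**2 = 4489)
y - k = 11680 - 1*4489 = 11680 - 4489 = 7191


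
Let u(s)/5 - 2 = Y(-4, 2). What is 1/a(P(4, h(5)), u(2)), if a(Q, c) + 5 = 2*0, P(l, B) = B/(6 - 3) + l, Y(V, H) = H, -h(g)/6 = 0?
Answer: -1/5 ≈ -0.20000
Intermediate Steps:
h(g) = 0 (h(g) = -6*0 = 0)
u(s) = 20 (u(s) = 10 + 5*2 = 10 + 10 = 20)
P(l, B) = l + B/3 (P(l, B) = B/3 + l = l + B/3)
a(Q, c) = -5 (a(Q, c) = -5 + 2*0 = -5 + 0 = -5)
1/a(P(4, h(5)), u(2)) = 1/(-5) = -1/5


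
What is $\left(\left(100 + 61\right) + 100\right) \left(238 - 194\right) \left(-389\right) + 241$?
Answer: $-4467035$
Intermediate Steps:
$\left(\left(100 + 61\right) + 100\right) \left(238 - 194\right) \left(-389\right) + 241 = \left(161 + 100\right) 44 \left(-389\right) + 241 = 261 \cdot 44 \left(-389\right) + 241 = 11484 \left(-389\right) + 241 = -4467276 + 241 = -4467035$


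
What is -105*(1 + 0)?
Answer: -105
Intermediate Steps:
-105*(1 + 0) = -105*1 = -105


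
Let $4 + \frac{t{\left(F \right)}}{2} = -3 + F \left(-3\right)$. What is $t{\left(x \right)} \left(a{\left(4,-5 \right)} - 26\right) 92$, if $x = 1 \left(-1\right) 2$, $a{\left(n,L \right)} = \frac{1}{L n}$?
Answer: $\frac{23966}{5} \approx 4793.2$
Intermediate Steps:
$a{\left(n,L \right)} = \frac{1}{L n}$
$x = -2$ ($x = \left(-1\right) 2 = -2$)
$t{\left(F \right)} = -14 - 6 F$ ($t{\left(F \right)} = -8 + 2 \left(-3 + F \left(-3\right)\right) = -8 + 2 \left(-3 - 3 F\right) = -8 - \left(6 + 6 F\right) = -14 - 6 F$)
$t{\left(x \right)} \left(a{\left(4,-5 \right)} - 26\right) 92 = \left(-14 - -12\right) \left(\frac{1}{\left(-5\right) 4} - 26\right) 92 = \left(-14 + 12\right) \left(\left(- \frac{1}{5}\right) \frac{1}{4} - 26\right) 92 = - 2 \left(- \frac{1}{20} - 26\right) 92 = \left(-2\right) \left(- \frac{521}{20}\right) 92 = \frac{521}{10} \cdot 92 = \frac{23966}{5}$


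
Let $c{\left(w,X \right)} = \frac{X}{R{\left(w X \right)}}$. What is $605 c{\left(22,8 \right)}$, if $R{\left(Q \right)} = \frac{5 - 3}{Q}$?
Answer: $425920$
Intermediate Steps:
$R{\left(Q \right)} = \frac{2}{Q}$
$c{\left(w,X \right)} = \frac{w X^{2}}{2}$ ($c{\left(w,X \right)} = \frac{X}{2 \frac{1}{w X}} = \frac{X}{2 \frac{1}{X w}} = \frac{X}{2 \frac{1}{X} \frac{1}{w}} = X \frac{X w}{2} = \frac{w X^{2}}{2}$)
$605 c{\left(22,8 \right)} = 605 \cdot \frac{1}{2} \cdot 22 \cdot 8^{2} = 605 \cdot \frac{1}{2} \cdot 22 \cdot 64 = 605 \cdot 704 = 425920$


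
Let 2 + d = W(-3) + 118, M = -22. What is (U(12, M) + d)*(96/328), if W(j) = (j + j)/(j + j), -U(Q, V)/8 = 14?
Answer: 60/41 ≈ 1.4634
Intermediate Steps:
U(Q, V) = -112 (U(Q, V) = -8*14 = -112)
W(j) = 1 (W(j) = (2*j)/((2*j)) = (2*j)*(1/(2*j)) = 1)
d = 117 (d = -2 + (1 + 118) = -2 + 119 = 117)
(U(12, M) + d)*(96/328) = (-112 + 117)*(96/328) = 5*(96*(1/328)) = 5*(12/41) = 60/41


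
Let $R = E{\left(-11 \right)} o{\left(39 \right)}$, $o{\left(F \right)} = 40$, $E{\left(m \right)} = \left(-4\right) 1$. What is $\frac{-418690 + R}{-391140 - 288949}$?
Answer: $\frac{418850}{680089} \approx 0.61588$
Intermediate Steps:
$E{\left(m \right)} = -4$
$R = -160$ ($R = \left(-4\right) 40 = -160$)
$\frac{-418690 + R}{-391140 - 288949} = \frac{-418690 - 160}{-391140 - 288949} = - \frac{418850}{-680089} = \left(-418850\right) \left(- \frac{1}{680089}\right) = \frac{418850}{680089}$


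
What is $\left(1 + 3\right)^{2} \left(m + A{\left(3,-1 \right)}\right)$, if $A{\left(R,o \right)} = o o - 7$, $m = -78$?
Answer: $-1344$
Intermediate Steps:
$A{\left(R,o \right)} = -7 + o^{2}$ ($A{\left(R,o \right)} = o^{2} - 7 = -7 + o^{2}$)
$\left(1 + 3\right)^{2} \left(m + A{\left(3,-1 \right)}\right) = \left(1 + 3\right)^{2} \left(-78 - \left(7 - \left(-1\right)^{2}\right)\right) = 4^{2} \left(-78 + \left(-7 + 1\right)\right) = 16 \left(-78 - 6\right) = 16 \left(-84\right) = -1344$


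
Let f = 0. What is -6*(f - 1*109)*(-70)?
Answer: -45780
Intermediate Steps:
-6*(f - 1*109)*(-70) = -6*(0 - 1*109)*(-70) = -6*(0 - 109)*(-70) = -6*(-109)*(-70) = 654*(-70) = -45780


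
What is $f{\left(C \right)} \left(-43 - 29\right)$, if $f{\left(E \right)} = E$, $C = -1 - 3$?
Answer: $288$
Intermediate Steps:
$C = -4$ ($C = -1 - 3 = -4$)
$f{\left(C \right)} \left(-43 - 29\right) = - 4 \left(-43 - 29\right) = \left(-4\right) \left(-72\right) = 288$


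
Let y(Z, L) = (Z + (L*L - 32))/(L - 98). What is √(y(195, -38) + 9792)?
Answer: 7*√922930/68 ≈ 98.895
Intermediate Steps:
y(Z, L) = (-32 + Z + L²)/(-98 + L) (y(Z, L) = (Z + (L² - 32))/(-98 + L) = (Z + (-32 + L²))/(-98 + L) = (-32 + Z + L²)/(-98 + L))
√(y(195, -38) + 9792) = √((-32 + 195 + (-38)²)/(-98 - 38) + 9792) = √((-32 + 195 + 1444)/(-136) + 9792) = √(-1/136*1607 + 9792) = √(-1607/136 + 9792) = √(1330105/136) = 7*√922930/68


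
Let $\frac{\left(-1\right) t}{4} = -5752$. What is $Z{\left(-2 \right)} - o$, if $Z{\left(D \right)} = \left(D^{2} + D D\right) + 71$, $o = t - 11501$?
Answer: $-11428$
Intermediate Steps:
$t = 23008$ ($t = \left(-4\right) \left(-5752\right) = 23008$)
$o = 11507$ ($o = 23008 - 11501 = 11507$)
$Z{\left(D \right)} = 71 + 2 D^{2}$ ($Z{\left(D \right)} = \left(D^{2} + D^{2}\right) + 71 = 2 D^{2} + 71 = 71 + 2 D^{2}$)
$Z{\left(-2 \right)} - o = \left(71 + 2 \left(-2\right)^{2}\right) - 11507 = \left(71 + 2 \cdot 4\right) - 11507 = \left(71 + 8\right) - 11507 = 79 - 11507 = -11428$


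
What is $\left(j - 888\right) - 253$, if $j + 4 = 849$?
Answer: $-296$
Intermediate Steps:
$j = 845$ ($j = -4 + 849 = 845$)
$\left(j - 888\right) - 253 = \left(845 - 888\right) - 253 = -43 - 253 = -296$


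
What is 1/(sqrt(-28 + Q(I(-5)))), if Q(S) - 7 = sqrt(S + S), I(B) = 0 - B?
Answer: -I/sqrt(21 - sqrt(10)) ≈ -0.23677*I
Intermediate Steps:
I(B) = -B
Q(S) = 7 + sqrt(2)*sqrt(S) (Q(S) = 7 + sqrt(S + S) = 7 + sqrt(2*S) = 7 + sqrt(2)*sqrt(S))
1/(sqrt(-28 + Q(I(-5)))) = 1/(sqrt(-28 + (7 + sqrt(2)*sqrt(-1*(-5))))) = 1/(sqrt(-28 + (7 + sqrt(2)*sqrt(5)))) = 1/(sqrt(-28 + (7 + sqrt(10)))) = 1/(sqrt(-21 + sqrt(10))) = 1/sqrt(-21 + sqrt(10))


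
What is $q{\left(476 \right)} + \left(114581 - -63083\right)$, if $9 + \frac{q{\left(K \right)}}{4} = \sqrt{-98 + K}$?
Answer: $177628 + 12 \sqrt{42} \approx 1.7771 \cdot 10^{5}$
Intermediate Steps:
$q{\left(K \right)} = -36 + 4 \sqrt{-98 + K}$
$q{\left(476 \right)} + \left(114581 - -63083\right) = \left(-36 + 4 \sqrt{-98 + 476}\right) + \left(114581 - -63083\right) = \left(-36 + 4 \sqrt{378}\right) + \left(114581 + 63083\right) = \left(-36 + 4 \cdot 3 \sqrt{42}\right) + 177664 = \left(-36 + 12 \sqrt{42}\right) + 177664 = 177628 + 12 \sqrt{42}$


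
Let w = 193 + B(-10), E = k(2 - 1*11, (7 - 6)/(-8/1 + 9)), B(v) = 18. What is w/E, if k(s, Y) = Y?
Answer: 211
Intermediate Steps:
E = 1 (E = (7 - 6)/(-8/1 + 9) = 1/(-8*1 + 9) = 1/(-8 + 9) = 1/1 = 1*1 = 1)
w = 211 (w = 193 + 18 = 211)
w/E = 211/1 = 211*1 = 211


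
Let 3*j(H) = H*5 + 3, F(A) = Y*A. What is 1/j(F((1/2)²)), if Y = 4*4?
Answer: 3/23 ≈ 0.13043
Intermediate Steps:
Y = 16
F(A) = 16*A
j(H) = 1 + 5*H/3 (j(H) = (H*5 + 3)/3 = (5*H + 3)/3 = (3 + 5*H)/3 = 1 + 5*H/3)
1/j(F((1/2)²)) = 1/(1 + 5*(16*(1/2)²)/3) = 1/(1 + 5*(16*(1*(½))²)/3) = 1/(1 + 5*(16*(½)²)/3) = 1/(1 + 5*(16*(¼))/3) = 1/(1 + (5/3)*4) = 1/(1 + 20/3) = 1/(23/3) = 3/23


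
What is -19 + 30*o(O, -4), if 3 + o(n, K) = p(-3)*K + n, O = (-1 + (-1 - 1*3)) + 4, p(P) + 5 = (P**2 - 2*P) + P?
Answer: -979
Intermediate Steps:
p(P) = -5 + P**2 - P (p(P) = -5 + ((P**2 - 2*P) + P) = -5 + (P**2 - P) = -5 + P**2 - P)
O = -1 (O = (-1 + (-1 - 3)) + 4 = (-1 - 4) + 4 = -5 + 4 = -1)
o(n, K) = -3 + n + 7*K (o(n, K) = -3 + ((-5 + (-3)**2 - 1*(-3))*K + n) = -3 + ((-5 + 9 + 3)*K + n) = -3 + (7*K + n) = -3 + (n + 7*K) = -3 + n + 7*K)
-19 + 30*o(O, -4) = -19 + 30*(-3 - 1 + 7*(-4)) = -19 + 30*(-3 - 1 - 28) = -19 + 30*(-32) = -19 - 960 = -979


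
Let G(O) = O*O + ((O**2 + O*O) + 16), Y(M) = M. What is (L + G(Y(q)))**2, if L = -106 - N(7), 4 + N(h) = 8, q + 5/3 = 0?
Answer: 66049/9 ≈ 7338.8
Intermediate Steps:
q = -5/3 (q = -5/3 + 0 = -5/3 ≈ -1.6667)
N(h) = 4 (N(h) = -4 + 8 = 4)
G(O) = 16 + 3*O**2 (G(O) = O**2 + ((O**2 + O**2) + 16) = O**2 + (2*O**2 + 16) = O**2 + (16 + 2*O**2) = 16 + 3*O**2)
L = -110 (L = -106 - 1*4 = -106 - 4 = -110)
(L + G(Y(q)))**2 = (-110 + (16 + 3*(-5/3)**2))**2 = (-110 + (16 + 3*(25/9)))**2 = (-110 + (16 + 25/3))**2 = (-110 + 73/3)**2 = (-257/3)**2 = 66049/9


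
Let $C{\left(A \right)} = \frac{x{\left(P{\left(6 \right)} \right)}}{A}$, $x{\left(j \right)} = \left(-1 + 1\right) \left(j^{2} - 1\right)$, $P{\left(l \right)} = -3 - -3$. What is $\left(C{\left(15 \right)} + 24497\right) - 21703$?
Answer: $2794$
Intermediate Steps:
$P{\left(l \right)} = 0$ ($P{\left(l \right)} = -3 + 3 = 0$)
$x{\left(j \right)} = 0$ ($x{\left(j \right)} = 0 \left(-1 + j^{2}\right) = 0$)
$C{\left(A \right)} = 0$ ($C{\left(A \right)} = \frac{0}{A} = 0$)
$\left(C{\left(15 \right)} + 24497\right) - 21703 = \left(0 + 24497\right) - 21703 = 24497 - 21703 = 2794$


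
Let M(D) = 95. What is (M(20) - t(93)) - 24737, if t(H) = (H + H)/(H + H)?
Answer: -24643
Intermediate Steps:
t(H) = 1 (t(H) = (2*H)/((2*H)) = (2*H)*(1/(2*H)) = 1)
(M(20) - t(93)) - 24737 = (95 - 1*1) - 24737 = (95 - 1) - 24737 = 94 - 24737 = -24643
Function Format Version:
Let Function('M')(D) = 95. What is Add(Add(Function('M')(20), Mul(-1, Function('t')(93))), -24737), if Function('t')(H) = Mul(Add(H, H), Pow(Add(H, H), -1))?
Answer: -24643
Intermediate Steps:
Function('t')(H) = 1 (Function('t')(H) = Mul(Mul(2, H), Pow(Mul(2, H), -1)) = Mul(Mul(2, H), Mul(Rational(1, 2), Pow(H, -1))) = 1)
Add(Add(Function('M')(20), Mul(-1, Function('t')(93))), -24737) = Add(Add(95, Mul(-1, 1)), -24737) = Add(Add(95, -1), -24737) = Add(94, -24737) = -24643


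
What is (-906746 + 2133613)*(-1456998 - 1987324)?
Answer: -4225724999174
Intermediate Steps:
(-906746 + 2133613)*(-1456998 - 1987324) = 1226867*(-3444322) = -4225724999174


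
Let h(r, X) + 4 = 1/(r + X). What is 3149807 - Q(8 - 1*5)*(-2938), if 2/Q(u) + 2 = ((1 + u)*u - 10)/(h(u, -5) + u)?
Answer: 15740221/5 ≈ 3.1480e+6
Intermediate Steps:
h(r, X) = -4 + 1/(X + r) (h(r, X) = -4 + 1/(r + X) = -4 + 1/(X + r))
Q(u) = 2/(-2 + (-10 + u*(1 + u))/(u + (21 - 4*u)/(-5 + u))) (Q(u) = 2/(-2 + ((1 + u)*u - 10)/((1 - 4*(-5) - 4*u)/(-5 + u) + u)) = 2/(-2 + (u*(1 + u) - 10)/((1 + 20 - 4*u)/(-5 + u) + u)) = 2/(-2 + (-10 + u*(1 + u))/((21 - 4*u)/(-5 + u) + u)) = 2/(-2 + (-10 + u*(1 + u))/(u + (21 - 4*u)/(-5 + u))))
3149807 - Q(8 - 1*5)*(-2938) = 3149807 - 2*(21 + (8 - 1*5)**2 - 9*(8 - 1*5))/(8 + (8 - 1*5)**3 - 6*(8 - 1*5)**2 + 3*(8 - 1*5))*(-2938) = 3149807 - 2*(21 + (8 - 5)**2 - 9*(8 - 5))/(8 + (8 - 5)**3 - 6*(8 - 5)**2 + 3*(8 - 5))*(-2938) = 3149807 - 2*(21 + 3**2 - 9*3)/(8 + 3**3 - 6*3**2 + 3*3)*(-2938) = 3149807 - 2*(21 + 9 - 27)/(8 + 27 - 6*9 + 9)*(-2938) = 3149807 - 2*3/(8 + 27 - 54 + 9)*(-2938) = 3149807 - 2*3/(-10)*(-2938) = 3149807 - 2*(-1/10)*3*(-2938) = 3149807 - (-3)*(-2938)/5 = 3149807 - 1*8814/5 = 3149807 - 8814/5 = 15740221/5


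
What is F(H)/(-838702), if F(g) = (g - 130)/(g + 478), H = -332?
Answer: 231/61225246 ≈ 3.7730e-6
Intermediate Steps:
F(g) = (-130 + g)/(478 + g)
F(H)/(-838702) = ((-130 - 332)/(478 - 332))/(-838702) = (-462/146)*(-1/838702) = ((1/146)*(-462))*(-1/838702) = -231/73*(-1/838702) = 231/61225246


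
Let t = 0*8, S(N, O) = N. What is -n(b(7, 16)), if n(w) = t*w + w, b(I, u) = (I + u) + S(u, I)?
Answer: -39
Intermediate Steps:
t = 0
b(I, u) = I + 2*u (b(I, u) = (I + u) + u = I + 2*u)
n(w) = w (n(w) = 0*w + w = 0 + w = w)
-n(b(7, 16)) = -(7 + 2*16) = -(7 + 32) = -1*39 = -39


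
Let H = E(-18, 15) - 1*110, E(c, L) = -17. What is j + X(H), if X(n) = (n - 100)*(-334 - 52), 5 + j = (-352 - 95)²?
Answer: 287426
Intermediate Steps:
j = 199804 (j = -5 + (-352 - 95)² = -5 + (-447)² = -5 + 199809 = 199804)
H = -127 (H = -17 - 1*110 = -17 - 110 = -127)
X(n) = 38600 - 386*n (X(n) = (-100 + n)*(-386) = 38600 - 386*n)
j + X(H) = 199804 + (38600 - 386*(-127)) = 199804 + (38600 + 49022) = 199804 + 87622 = 287426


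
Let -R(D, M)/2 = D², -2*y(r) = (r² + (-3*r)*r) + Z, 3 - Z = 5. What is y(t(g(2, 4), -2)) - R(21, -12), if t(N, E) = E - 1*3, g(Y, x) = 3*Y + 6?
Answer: 908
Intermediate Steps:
g(Y, x) = 6 + 3*Y
Z = -2 (Z = 3 - 1*5 = 3 - 5 = -2)
t(N, E) = -3 + E (t(N, E) = E - 3 = -3 + E)
y(r) = 1 + r² (y(r) = -((r² + (-3*r)*r) - 2)/2 = -((r² - 3*r²) - 2)/2 = -(-2*r² - 2)/2 = -(-2 - 2*r²)/2 = 1 + r²)
R(D, M) = -2*D²
y(t(g(2, 4), -2)) - R(21, -12) = (1 + (-3 - 2)²) - (-2)*21² = (1 + (-5)²) - (-2)*441 = (1 + 25) - 1*(-882) = 26 + 882 = 908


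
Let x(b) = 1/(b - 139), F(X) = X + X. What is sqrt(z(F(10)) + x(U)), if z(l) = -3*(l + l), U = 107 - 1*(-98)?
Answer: I*sqrt(522654)/66 ≈ 10.954*I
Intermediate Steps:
F(X) = 2*X
U = 205 (U = 107 + 98 = 205)
x(b) = 1/(-139 + b)
z(l) = -6*l
sqrt(z(F(10)) + x(U)) = sqrt(-12*10 + 1/(-139 + 205)) = sqrt(-6*20 + 1/66) = sqrt(-120 + 1/66) = sqrt(-7919/66) = I*sqrt(522654)/66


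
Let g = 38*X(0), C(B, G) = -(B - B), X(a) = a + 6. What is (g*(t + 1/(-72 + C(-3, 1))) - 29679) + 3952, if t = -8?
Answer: -165325/6 ≈ -27554.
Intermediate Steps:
X(a) = 6 + a
C(B, G) = 0 (C(B, G) = -1*0 = 0)
g = 228 (g = 38*(6 + 0) = 38*6 = 228)
(g*(t + 1/(-72 + C(-3, 1))) - 29679) + 3952 = (228*(-8 + 1/(-72 + 0)) - 29679) + 3952 = (228*(-8 + 1/(-72)) - 29679) + 3952 = (228*(-8 - 1/72) - 29679) + 3952 = (228*(-577/72) - 29679) + 3952 = (-10963/6 - 29679) + 3952 = -189037/6 + 3952 = -165325/6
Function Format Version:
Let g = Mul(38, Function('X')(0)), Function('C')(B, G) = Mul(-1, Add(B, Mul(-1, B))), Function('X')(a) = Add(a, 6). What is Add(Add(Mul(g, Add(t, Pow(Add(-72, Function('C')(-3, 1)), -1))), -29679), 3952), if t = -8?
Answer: Rational(-165325, 6) ≈ -27554.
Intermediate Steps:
Function('X')(a) = Add(6, a)
Function('C')(B, G) = 0 (Function('C')(B, G) = Mul(-1, 0) = 0)
g = 228 (g = Mul(38, Add(6, 0)) = Mul(38, 6) = 228)
Add(Add(Mul(g, Add(t, Pow(Add(-72, Function('C')(-3, 1)), -1))), -29679), 3952) = Add(Add(Mul(228, Add(-8, Pow(Add(-72, 0), -1))), -29679), 3952) = Add(Add(Mul(228, Add(-8, Pow(-72, -1))), -29679), 3952) = Add(Add(Mul(228, Add(-8, Rational(-1, 72))), -29679), 3952) = Add(Add(Mul(228, Rational(-577, 72)), -29679), 3952) = Add(Add(Rational(-10963, 6), -29679), 3952) = Add(Rational(-189037, 6), 3952) = Rational(-165325, 6)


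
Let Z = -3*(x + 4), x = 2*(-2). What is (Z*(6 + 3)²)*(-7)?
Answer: 0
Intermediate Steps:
x = -4
Z = 0 (Z = -3*(-4 + 4) = -3*0 = 0)
(Z*(6 + 3)²)*(-7) = (0*(6 + 3)²)*(-7) = (0*9²)*(-7) = (0*81)*(-7) = 0*(-7) = 0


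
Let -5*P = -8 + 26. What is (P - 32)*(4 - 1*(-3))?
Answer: -1246/5 ≈ -249.20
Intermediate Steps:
P = -18/5 (P = -(-8 + 26)/5 = -⅕*18 = -18/5 ≈ -3.6000)
(P - 32)*(4 - 1*(-3)) = (-18/5 - 32)*(4 - 1*(-3)) = -178*(4 + 3)/5 = -178/5*7 = -1246/5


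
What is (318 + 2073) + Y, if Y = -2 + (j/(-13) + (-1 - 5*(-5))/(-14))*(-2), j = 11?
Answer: 217865/91 ≈ 2394.1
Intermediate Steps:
Y = 284/91 (Y = -2 + (11/(-13) + (-1 - 5*(-5))/(-14))*(-2) = -2 + (11*(-1/13) + (-1 + 25)*(-1/14))*(-2) = -2 + (-11/13 + 24*(-1/14))*(-2) = -2 + (-11/13 - 12/7)*(-2) = -2 - 233/91*(-2) = -2 + 466/91 = 284/91 ≈ 3.1209)
(318 + 2073) + Y = (318 + 2073) + 284/91 = 2391 + 284/91 = 217865/91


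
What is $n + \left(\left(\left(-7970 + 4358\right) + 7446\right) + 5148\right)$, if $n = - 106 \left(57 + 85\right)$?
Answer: $-6070$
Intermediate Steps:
$n = -15052$ ($n = \left(-106\right) 142 = -15052$)
$n + \left(\left(\left(-7970 + 4358\right) + 7446\right) + 5148\right) = -15052 + \left(\left(\left(-7970 + 4358\right) + 7446\right) + 5148\right) = -15052 + \left(\left(-3612 + 7446\right) + 5148\right) = -15052 + \left(3834 + 5148\right) = -15052 + 8982 = -6070$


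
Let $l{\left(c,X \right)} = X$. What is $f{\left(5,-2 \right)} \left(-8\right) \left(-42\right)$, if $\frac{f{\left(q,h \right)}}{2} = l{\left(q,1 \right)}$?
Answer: $672$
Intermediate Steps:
$f{\left(q,h \right)} = 2$ ($f{\left(q,h \right)} = 2 \cdot 1 = 2$)
$f{\left(5,-2 \right)} \left(-8\right) \left(-42\right) = 2 \left(-8\right) \left(-42\right) = \left(-16\right) \left(-42\right) = 672$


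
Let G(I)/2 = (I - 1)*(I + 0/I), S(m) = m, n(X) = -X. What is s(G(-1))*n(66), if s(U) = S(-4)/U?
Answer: 66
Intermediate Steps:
G(I) = 2*I*(-1 + I) (G(I) = 2*((I - 1)*(I + 0/I)) = 2*((-1 + I)*(I + 0)) = 2*((-1 + I)*I) = 2*(I*(-1 + I)) = 2*I*(-1 + I))
s(U) = -4/U
s(G(-1))*n(66) = (-4*(-1/(2*(-1 - 1))))*(-1*66) = -4/(2*(-1)*(-2))*(-66) = -4/4*(-66) = -4*¼*(-66) = -1*(-66) = 66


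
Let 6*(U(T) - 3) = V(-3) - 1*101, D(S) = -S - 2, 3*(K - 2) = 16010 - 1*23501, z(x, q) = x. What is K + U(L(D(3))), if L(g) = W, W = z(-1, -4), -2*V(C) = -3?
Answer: -30103/12 ≈ -2508.6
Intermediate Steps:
V(C) = 3/2 (V(C) = -1/2*(-3) = 3/2)
K = -2495 (K = 2 + (16010 - 1*23501)/3 = 2 + (16010 - 23501)/3 = 2 + (1/3)*(-7491) = 2 - 2497 = -2495)
D(S) = -2 - S
W = -1
L(g) = -1
U(T) = -163/12 (U(T) = 3 + (3/2 - 1*101)/6 = 3 + (3/2 - 101)/6 = 3 + (1/6)*(-199/2) = 3 - 199/12 = -163/12)
K + U(L(D(3))) = -2495 - 163/12 = -30103/12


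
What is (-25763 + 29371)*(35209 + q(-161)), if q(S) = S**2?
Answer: 220557040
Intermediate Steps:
(-25763 + 29371)*(35209 + q(-161)) = (-25763 + 29371)*(35209 + (-161)**2) = 3608*(35209 + 25921) = 3608*61130 = 220557040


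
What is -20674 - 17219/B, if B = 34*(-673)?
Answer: -473045249/22882 ≈ -20673.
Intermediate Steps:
B = -22882
-20674 - 17219/B = -20674 - 17219/(-22882) = -20674 - 17219*(-1/22882) = -20674 + 17219/22882 = -473045249/22882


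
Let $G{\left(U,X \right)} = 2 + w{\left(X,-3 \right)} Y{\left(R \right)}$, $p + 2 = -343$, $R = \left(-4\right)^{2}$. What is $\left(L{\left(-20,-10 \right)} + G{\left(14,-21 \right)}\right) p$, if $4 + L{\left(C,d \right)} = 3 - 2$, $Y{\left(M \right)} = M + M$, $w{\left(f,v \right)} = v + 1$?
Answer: $22425$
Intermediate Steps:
$R = 16$
$w{\left(f,v \right)} = 1 + v$
$p = -345$ ($p = -2 - 343 = -345$)
$Y{\left(M \right)} = 2 M$
$L{\left(C,d \right)} = -3$ ($L{\left(C,d \right)} = -4 + \left(3 - 2\right) = -4 + 1 = -3$)
$G{\left(U,X \right)} = -62$ ($G{\left(U,X \right)} = 2 + \left(1 - 3\right) 2 \cdot 16 = 2 - 64 = -62$)
$\left(L{\left(-20,-10 \right)} + G{\left(14,-21 \right)}\right) p = \left(-3 - 62\right) \left(-345\right) = \left(-65\right) \left(-345\right) = 22425$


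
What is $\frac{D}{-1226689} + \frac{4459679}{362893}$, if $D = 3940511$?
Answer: $\frac{4040655314508}{445156851277} \approx 9.0769$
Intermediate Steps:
$\frac{D}{-1226689} + \frac{4459679}{362893} = \frac{3940511}{-1226689} + \frac{4459679}{362893} = 3940511 \left(- \frac{1}{1226689}\right) + 4459679 \cdot \frac{1}{362893} = - \frac{3940511}{1226689} + \frac{4459679}{362893} = \frac{4040655314508}{445156851277}$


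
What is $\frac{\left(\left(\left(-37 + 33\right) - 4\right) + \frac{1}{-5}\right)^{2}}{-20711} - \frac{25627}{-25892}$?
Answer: $\frac{13225495473}{13406230300} \approx 0.98652$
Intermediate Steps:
$\frac{\left(\left(\left(-37 + 33\right) - 4\right) + \frac{1}{-5}\right)^{2}}{-20711} - \frac{25627}{-25892} = \left(\left(-4 - 4\right) - \frac{1}{5}\right)^{2} \left(- \frac{1}{20711}\right) - - \frac{25627}{25892} = \left(-8 - \frac{1}{5}\right)^{2} \left(- \frac{1}{20711}\right) + \frac{25627}{25892} = \left(- \frac{41}{5}\right)^{2} \left(- \frac{1}{20711}\right) + \frac{25627}{25892} = \frac{1681}{25} \left(- \frac{1}{20711}\right) + \frac{25627}{25892} = - \frac{1681}{517775} + \frac{25627}{25892} = \frac{13225495473}{13406230300}$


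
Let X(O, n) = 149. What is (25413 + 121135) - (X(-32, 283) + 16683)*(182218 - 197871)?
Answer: 263617844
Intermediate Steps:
(25413 + 121135) - (X(-32, 283) + 16683)*(182218 - 197871) = (25413 + 121135) - (149 + 16683)*(182218 - 197871) = 146548 - 16832*(-15653) = 146548 - 1*(-263471296) = 146548 + 263471296 = 263617844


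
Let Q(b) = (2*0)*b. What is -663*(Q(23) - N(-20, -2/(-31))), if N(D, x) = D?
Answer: -13260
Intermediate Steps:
Q(b) = 0 (Q(b) = 0*b = 0)
-663*(Q(23) - N(-20, -2/(-31))) = -663*(0 - 1*(-20)) = -663*(0 + 20) = -663*20 = -13260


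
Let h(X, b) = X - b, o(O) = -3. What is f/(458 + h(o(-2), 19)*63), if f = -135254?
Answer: 67627/464 ≈ 145.75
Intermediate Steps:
f/(458 + h(o(-2), 19)*63) = -135254/(458 + (-3 - 1*19)*63) = -135254/(458 + (-3 - 19)*63) = -135254/(458 - 22*63) = -135254/(458 - 1386) = -135254/(-928) = -135254*(-1/928) = 67627/464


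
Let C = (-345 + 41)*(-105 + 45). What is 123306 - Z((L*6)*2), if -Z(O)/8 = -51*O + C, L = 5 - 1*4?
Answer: 264330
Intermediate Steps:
C = 18240 (C = -304*(-60) = 18240)
L = 1 (L = 5 - 4 = 1)
Z(O) = -145920 + 408*O (Z(O) = -8*(-51*O + 18240) = -8*(18240 - 51*O) = -145920 + 408*O)
123306 - Z((L*6)*2) = 123306 - (-145920 + 408*((1*6)*2)) = 123306 - (-145920 + 408*(6*2)) = 123306 - (-145920 + 408*12) = 123306 - (-145920 + 4896) = 123306 - 1*(-141024) = 123306 + 141024 = 264330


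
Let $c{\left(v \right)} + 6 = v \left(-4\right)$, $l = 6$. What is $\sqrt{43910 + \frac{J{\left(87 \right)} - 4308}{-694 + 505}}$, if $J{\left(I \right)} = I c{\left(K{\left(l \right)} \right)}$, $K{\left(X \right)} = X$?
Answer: $\frac{2 \sqrt{4845113}}{21} \approx 209.63$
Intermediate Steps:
$c{\left(v \right)} = -6 - 4 v$ ($c{\left(v \right)} = -6 + v \left(-4\right) = -6 - 4 v$)
$J{\left(I \right)} = - 30 I$ ($J{\left(I \right)} = I \left(-6 - 24\right) = I \left(-30\right) = - 30 I$)
$\sqrt{43910 + \frac{J{\left(87 \right)} - 4308}{-694 + 505}} = \sqrt{43910 + \frac{\left(-30\right) 87 - 4308}{-694 + 505}} = \sqrt{43910 + \frac{-2610 - 4308}{-189}} = \sqrt{43910 - - \frac{2306}{63}} = \sqrt{43910 + \frac{2306}{63}} = \sqrt{\frac{2768636}{63}} = \frac{2 \sqrt{4845113}}{21}$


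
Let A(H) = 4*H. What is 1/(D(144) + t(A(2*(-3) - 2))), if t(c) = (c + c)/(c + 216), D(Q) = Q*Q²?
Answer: 23/68677624 ≈ 3.3490e-7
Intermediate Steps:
D(Q) = Q³
t(c) = 2*c/(216 + c) (t(c) = (2*c)/(216 + c) = 2*c/(216 + c))
1/(D(144) + t(A(2*(-3) - 2))) = 1/(144³ + 2*(4*(2*(-3) - 2))/(216 + 4*(2*(-3) - 2))) = 1/(2985984 + 2*(4*(-6 - 2))/(216 + 4*(-6 - 2))) = 1/(2985984 + 2*(4*(-8))/(216 + 4*(-8))) = 1/(2985984 + 2*(-32)/(216 - 32)) = 1/(2985984 + 2*(-32)/184) = 1/(2985984 + 2*(-32)*(1/184)) = 1/(2985984 - 8/23) = 1/(68677624/23) = 23/68677624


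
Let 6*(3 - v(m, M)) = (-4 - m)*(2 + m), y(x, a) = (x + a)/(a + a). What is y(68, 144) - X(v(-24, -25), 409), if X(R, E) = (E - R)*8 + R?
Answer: -197059/72 ≈ -2736.9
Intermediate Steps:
y(x, a) = (a + x)/(2*a) (y(x, a) = (a + x)/((2*a)) = (a + x)*(1/(2*a)) = (a + x)/(2*a))
v(m, M) = 3 - (-4 - m)*(2 + m)/6
X(R, E) = -7*R + 8*E (X(R, E) = (-8*R + 8*E) + R = -7*R + 8*E)
y(68, 144) - X(v(-24, -25), 409) = (1/2)*(144 + 68)/144 - (-7*(13/3 - 24 + (1/6)*(-24)**2) + 8*409) = (1/2)*(1/144)*212 - (-7*(13/3 - 24 + (1/6)*576) + 3272) = 53/72 - (-7*(13/3 - 24 + 96) + 3272) = 53/72 - (-7*229/3 + 3272) = 53/72 - (-1603/3 + 3272) = 53/72 - 1*8213/3 = 53/72 - 8213/3 = -197059/72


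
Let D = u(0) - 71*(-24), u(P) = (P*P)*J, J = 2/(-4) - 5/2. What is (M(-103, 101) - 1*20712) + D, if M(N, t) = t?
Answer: -18907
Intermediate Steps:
J = -3 (J = 2*(-1/4) - 5*1/2 = -1/2 - 5/2 = -3)
u(P) = -3*P**2 (u(P) = (P*P)*(-3) = P**2*(-3) = -3*P**2)
D = 1704 (D = -3*0**2 - 71*(-24) = -3*0 + 1704 = 0 + 1704 = 1704)
(M(-103, 101) - 1*20712) + D = (101 - 1*20712) + 1704 = (101 - 20712) + 1704 = -20611 + 1704 = -18907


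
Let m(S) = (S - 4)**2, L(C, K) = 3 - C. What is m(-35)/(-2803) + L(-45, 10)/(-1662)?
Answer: -443741/776431 ≈ -0.57151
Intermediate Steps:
m(S) = (-4 + S)**2
m(-35)/(-2803) + L(-45, 10)/(-1662) = (-4 - 35)**2/(-2803) + (3 - 1*(-45))/(-1662) = (-39)**2*(-1/2803) + (3 + 45)*(-1/1662) = 1521*(-1/2803) + 48*(-1/1662) = -1521/2803 - 8/277 = -443741/776431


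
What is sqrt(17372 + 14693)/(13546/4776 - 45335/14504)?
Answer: -8658888*sqrt(265)/227827 ≈ -618.70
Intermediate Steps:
sqrt(17372 + 14693)/(13546/4776 - 45335/14504) = sqrt(32065)/(13546*(1/4776) - 45335*1/14504) = (11*sqrt(265))/(6773/2388 - 45335/14504) = (11*sqrt(265))/(-2506097/8658888) = (11*sqrt(265))*(-8658888/2506097) = -8658888*sqrt(265)/227827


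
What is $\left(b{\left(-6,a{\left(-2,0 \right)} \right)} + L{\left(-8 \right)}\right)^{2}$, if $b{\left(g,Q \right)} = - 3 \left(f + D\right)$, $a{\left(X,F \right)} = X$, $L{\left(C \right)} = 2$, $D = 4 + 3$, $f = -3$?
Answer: $100$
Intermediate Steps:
$D = 7$
$b{\left(g,Q \right)} = -12$ ($b{\left(g,Q \right)} = - 3 \left(-3 + 7\right) = \left(-3\right) 4 = -12$)
$\left(b{\left(-6,a{\left(-2,0 \right)} \right)} + L{\left(-8 \right)}\right)^{2} = \left(-12 + 2\right)^{2} = \left(-10\right)^{2} = 100$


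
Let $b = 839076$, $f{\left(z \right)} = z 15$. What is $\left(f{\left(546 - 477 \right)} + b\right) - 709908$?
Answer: $130203$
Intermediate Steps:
$f{\left(z \right)} = 15 z$
$\left(f{\left(546 - 477 \right)} + b\right) - 709908 = \left(15 \left(546 - 477\right) + 839076\right) - 709908 = \left(15 \cdot 69 + 839076\right) - 709908 = \left(1035 + 839076\right) - 709908 = 840111 - 709908 = 130203$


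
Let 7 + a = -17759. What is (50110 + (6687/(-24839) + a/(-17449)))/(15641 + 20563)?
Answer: 21718785886421/15691382401044 ≈ 1.3841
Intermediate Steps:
a = -17766 (a = -7 - 17759 = -17766)
(50110 + (6687/(-24839) + a/(-17449)))/(15641 + 20563) = (50110 + (6687/(-24839) - 17766/(-17449)))/(15641 + 20563) = (50110 + (6687*(-1/24839) - 17766*(-1/17449)))/36204 = (50110 + (-6687/24839 + 17766/17449))*(1/36204) = (50110 + 324608211/433415711)*(1/36204) = (21718785886421/433415711)*(1/36204) = 21718785886421/15691382401044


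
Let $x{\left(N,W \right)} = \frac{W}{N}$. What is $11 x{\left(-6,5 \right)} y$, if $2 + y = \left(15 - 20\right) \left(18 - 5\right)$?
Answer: $\frac{3685}{6} \approx 614.17$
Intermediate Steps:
$y = -67$ ($y = -2 + \left(15 - 20\right) \left(18 - 5\right) = -2 - 65 = -67$)
$11 x{\left(-6,5 \right)} y = 11 \frac{5}{-6} \left(-67\right) = 11 \cdot 5 \left(- \frac{1}{6}\right) \left(-67\right) = 11 \left(- \frac{5}{6}\right) \left(-67\right) = \left(- \frac{55}{6}\right) \left(-67\right) = \frac{3685}{6}$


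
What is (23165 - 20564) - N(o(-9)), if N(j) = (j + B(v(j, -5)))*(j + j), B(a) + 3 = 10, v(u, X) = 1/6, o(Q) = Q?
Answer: 2565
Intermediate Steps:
v(u, X) = 1/6
B(a) = 7 (B(a) = -3 + 10 = 7)
N(j) = 2*j*(7 + j) (N(j) = (j + 7)*(j + j) = (7 + j)*(2*j) = 2*j*(7 + j))
(23165 - 20564) - N(o(-9)) = (23165 - 20564) - 2*(-9)*(7 - 9) = 2601 - 2*(-9)*(-2) = 2601 - 1*36 = 2601 - 36 = 2565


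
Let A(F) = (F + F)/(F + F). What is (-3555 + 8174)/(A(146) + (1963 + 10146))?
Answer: 4619/12110 ≈ 0.38142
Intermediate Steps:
A(F) = 1 (A(F) = (2*F)/((2*F)) = (2*F)*(1/(2*F)) = 1)
(-3555 + 8174)/(A(146) + (1963 + 10146)) = (-3555 + 8174)/(1 + (1963 + 10146)) = 4619/(1 + 12109) = 4619/12110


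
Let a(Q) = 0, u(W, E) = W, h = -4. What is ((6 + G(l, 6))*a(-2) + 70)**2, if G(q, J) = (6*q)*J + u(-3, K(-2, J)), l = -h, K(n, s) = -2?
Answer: 4900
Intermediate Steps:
l = 4 (l = -1*(-4) = 4)
G(q, J) = -3 + 6*J*q (G(q, J) = (6*q)*J - 3 = 6*J*q - 3 = -3 + 6*J*q)
((6 + G(l, 6))*a(-2) + 70)**2 = ((6 + (-3 + 6*6*4))*0 + 70)**2 = ((6 + (-3 + 144))*0 + 70)**2 = ((6 + 141)*0 + 70)**2 = (147*0 + 70)**2 = (0 + 70)**2 = 70**2 = 4900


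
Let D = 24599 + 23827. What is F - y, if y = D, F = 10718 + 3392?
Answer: -34316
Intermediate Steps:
F = 14110
D = 48426
y = 48426
F - y = 14110 - 1*48426 = 14110 - 48426 = -34316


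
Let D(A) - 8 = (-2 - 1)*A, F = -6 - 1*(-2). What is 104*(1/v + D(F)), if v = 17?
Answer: 35464/17 ≈ 2086.1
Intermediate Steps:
F = -4 (F = -6 + 2 = -4)
D(A) = 8 - 3*A (D(A) = 8 + (-2 - 1)*A = 8 - 3*A)
104*(1/v + D(F)) = 104*(1/17 + (8 - 3*(-4))) = 104*(1/17 + (8 + 12)) = 104*(1/17 + 20) = 104*(341/17) = 35464/17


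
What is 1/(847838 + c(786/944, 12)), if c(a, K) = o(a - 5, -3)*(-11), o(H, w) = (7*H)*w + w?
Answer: 472/399740735 ≈ 1.1808e-6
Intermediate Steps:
o(H, w) = w + 7*H*w (o(H, w) = 7*H*w + w = w + 7*H*w)
c(a, K) = -1122 + 231*a (c(a, K) = -3*(1 + 7*(a - 5))*(-11) = -3*(1 + 7*(-5 + a))*(-11) = -3*(1 + (-35 + 7*a))*(-11) = -3*(-34 + 7*a)*(-11) = (102 - 21*a)*(-11) = -1122 + 231*a)
1/(847838 + c(786/944, 12)) = 1/(847838 + (-1122 + 231*(786/944))) = 1/(847838 + (-1122 + 231*(786*(1/944)))) = 1/(847838 + (-1122 + 231*(393/472))) = 1/(847838 + (-1122 + 90783/472)) = 1/(847838 - 438801/472) = 1/(399740735/472) = 472/399740735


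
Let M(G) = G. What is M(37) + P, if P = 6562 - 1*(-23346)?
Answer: 29945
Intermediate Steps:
P = 29908 (P = 6562 + 23346 = 29908)
M(37) + P = 37 + 29908 = 29945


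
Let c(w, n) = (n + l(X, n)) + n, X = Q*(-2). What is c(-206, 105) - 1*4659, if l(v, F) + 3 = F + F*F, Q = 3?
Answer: 6678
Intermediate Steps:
X = -6 (X = 3*(-2) = -6)
l(v, F) = -3 + F + F² (l(v, F) = -3 + (F + F*F) = -3 + (F + F²) = -3 + F + F²)
c(w, n) = -3 + n² + 3*n (c(w, n) = (n + (-3 + n + n²)) + n = (-3 + n² + 2*n) + n = -3 + n² + 3*n)
c(-206, 105) - 1*4659 = (-3 + 105² + 3*105) - 1*4659 = (-3 + 11025 + 315) - 4659 = 11337 - 4659 = 6678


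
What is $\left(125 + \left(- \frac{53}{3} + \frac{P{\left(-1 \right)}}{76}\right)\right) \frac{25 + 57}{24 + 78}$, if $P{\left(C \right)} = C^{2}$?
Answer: $\frac{1003475}{11628} \approx 86.298$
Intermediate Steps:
$\left(125 + \left(- \frac{53}{3} + \frac{P{\left(-1 \right)}}{76}\right)\right) \frac{25 + 57}{24 + 78} = \left(125 - \left(\frac{53}{3} - \frac{\left(-1\right)^{2}}{76}\right)\right) \frac{25 + 57}{24 + 78} = \left(125 + \left(\left(-53\right) \frac{1}{3} + 1 \cdot \frac{1}{76}\right)\right) \frac{82}{102} = \left(125 + \left(- \frac{53}{3} + \frac{1}{76}\right)\right) 82 \cdot \frac{1}{102} = \left(125 - \frac{4025}{228}\right) \frac{41}{51} = \frac{24475}{228} \cdot \frac{41}{51} = \frac{1003475}{11628}$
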